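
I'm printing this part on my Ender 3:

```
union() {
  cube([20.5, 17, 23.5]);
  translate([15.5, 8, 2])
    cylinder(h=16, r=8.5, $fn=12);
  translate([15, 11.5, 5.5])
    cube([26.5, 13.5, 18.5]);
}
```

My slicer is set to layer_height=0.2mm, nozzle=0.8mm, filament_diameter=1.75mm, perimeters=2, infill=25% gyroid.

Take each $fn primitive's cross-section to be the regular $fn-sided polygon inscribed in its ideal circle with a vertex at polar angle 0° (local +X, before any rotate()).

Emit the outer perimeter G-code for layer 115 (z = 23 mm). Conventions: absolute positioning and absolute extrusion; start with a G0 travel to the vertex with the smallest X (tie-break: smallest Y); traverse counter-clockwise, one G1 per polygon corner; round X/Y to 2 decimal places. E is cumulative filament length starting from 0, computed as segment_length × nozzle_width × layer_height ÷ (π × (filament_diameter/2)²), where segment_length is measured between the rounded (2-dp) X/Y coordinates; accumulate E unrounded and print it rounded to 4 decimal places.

G0 X0.00 Y0.00 Z23.00
G1 X20.50 Y0.00 E1.3637
G1 X20.50 Y11.50 E2.1286
G1 X41.50 Y11.50 E3.5256
G1 X41.50 Y25.00 E4.4236
G1 X15.00 Y25.00 E6.1864
G1 X15.00 Y17.00 E6.7185
G1 X0.00 Y17.00 E7.7164
G1 X0.00 Y0.00 E8.8472

At z = 23 mm: the cube (footprint 20.5×17) is included at this height; the cylinder at (15.5, 8) is not intersected at this z (z outside [2, 18]); the cube at (15, 11.5) is present — its section is the full 26.5×13.5 rectangle; Combining (union): the regions partially overlap (shared area 30.25 mm²), so overlapping operands fuse into one piece — 1 connected region. The outline is a single polygon with 8 vertices. Extrusion per mm of travel: 0.8 × 0.2 / (π × 0.875²) = 0.066520. Accumulating E over each segment gives final E = 8.8472.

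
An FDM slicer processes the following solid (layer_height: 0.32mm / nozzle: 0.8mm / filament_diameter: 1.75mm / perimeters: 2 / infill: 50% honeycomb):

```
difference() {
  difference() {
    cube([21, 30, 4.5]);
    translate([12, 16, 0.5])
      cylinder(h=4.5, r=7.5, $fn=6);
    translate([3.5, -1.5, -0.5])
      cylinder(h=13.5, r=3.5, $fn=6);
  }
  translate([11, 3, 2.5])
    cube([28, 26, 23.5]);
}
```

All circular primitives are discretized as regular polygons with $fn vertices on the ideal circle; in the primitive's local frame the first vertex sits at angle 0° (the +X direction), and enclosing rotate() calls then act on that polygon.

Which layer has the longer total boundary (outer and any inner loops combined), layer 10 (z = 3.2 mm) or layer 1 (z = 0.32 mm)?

Layer 10 (z = 3.2): the cube (footprint 21×30) is included at this height (perimeter 102.00 mm); the r=7.5 cylinder at (12, 16) gives a regular 6-gon of circumradius 7.5 (constant along its height) (perimeter = 2·6·7.500·sin(180°/6) = 45.00 mm); the cylinder at (3.5, -1.5): section is a regular 6-gon, circumradius r=3.5 (perimeter = 2·6·3.500·sin(180°/6) = 21.00 mm); Taking the first minus the rest: starting from the 21×30 cube, the r=7.5 cylinder at (12, 16) lies wholly inside it (removes its full 146.14 mm² and its 45.00 mm outline becomes a hole wall); the r=3.5 cylinder at (3.5, -1.5) partially overlaps it — only the 6.71 mm² overlap (of its 31.83 mm²) is removed, clipping the outline — boundary (outer + 1 inner loop) = 148.77 mm; the 28×26 cube at (11, 3) contributes its full rectangle (perimeter 108.00 mm); Taking the first minus the rest: starting from the result so far, the 28×26 cube at (11, 3) partially overlaps it — only the 173.94 mm² overlap (of its 728.00 mm²) is removed, clipping the outline — boundary = 131.28 mm. So its perimeter = 131.28 mm. Layer 1 (z = 0.32): the cube is present — its section is the full 21×30 rectangle (perimeter 102.00 mm); the cylinder at (12, 16) does not reach this height (z outside [0.5, 5]); the cylinder at (3.5, -1.5): section is a regular 6-gon, circumradius r=3.5 (perimeter = 2·6·3.500·sin(180°/6) = 21.00 mm); Subtracting the remaining from the first: starting from the 21×30 cube, the r=3.5 cylinder at (3.5, -1.5) partially overlaps it — only the 6.71 mm² overlap (of its 31.83 mm²) is removed, clipping the outline — boundary = 103.77 mm; the cube at (11, 3) is not intersected at this z (z outside [2.5, 26]); After the difference (first − rest): none of the subtracted shapes is present at this height, so the result so far is unchanged — boundary = 103.77 mm. So its perimeter = 103.77 mm. Layer 10 is larger (131.28 vs 103.77 mm).

layer 10 (z = 3.2 mm)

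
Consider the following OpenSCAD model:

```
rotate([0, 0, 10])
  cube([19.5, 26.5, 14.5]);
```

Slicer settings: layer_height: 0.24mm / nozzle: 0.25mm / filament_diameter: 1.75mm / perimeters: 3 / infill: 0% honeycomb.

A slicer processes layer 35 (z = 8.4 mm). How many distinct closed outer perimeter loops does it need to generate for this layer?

At z = 8.4 mm: the cube is present — its section is the full 19.5×26.5 rectangle; (rotated 10° about Z; rotation is an isometry so areas/perimeters/island counts are preserved). The result has 1 disconnected region.

1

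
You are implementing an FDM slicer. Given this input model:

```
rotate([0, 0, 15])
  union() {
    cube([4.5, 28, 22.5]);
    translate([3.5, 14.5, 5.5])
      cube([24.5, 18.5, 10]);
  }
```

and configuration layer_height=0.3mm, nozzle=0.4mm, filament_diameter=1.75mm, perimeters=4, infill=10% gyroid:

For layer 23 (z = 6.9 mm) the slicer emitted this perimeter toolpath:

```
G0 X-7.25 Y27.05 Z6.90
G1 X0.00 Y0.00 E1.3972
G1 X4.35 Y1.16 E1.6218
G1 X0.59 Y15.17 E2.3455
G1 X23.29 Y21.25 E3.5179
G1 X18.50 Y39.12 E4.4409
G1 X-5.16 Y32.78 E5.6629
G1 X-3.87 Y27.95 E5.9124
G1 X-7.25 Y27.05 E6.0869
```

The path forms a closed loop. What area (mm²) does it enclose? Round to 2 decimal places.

565.70 mm²

Apply the shoelace formula to the sequence of (X, Y) vertices; enclosed area = 565.70 mm².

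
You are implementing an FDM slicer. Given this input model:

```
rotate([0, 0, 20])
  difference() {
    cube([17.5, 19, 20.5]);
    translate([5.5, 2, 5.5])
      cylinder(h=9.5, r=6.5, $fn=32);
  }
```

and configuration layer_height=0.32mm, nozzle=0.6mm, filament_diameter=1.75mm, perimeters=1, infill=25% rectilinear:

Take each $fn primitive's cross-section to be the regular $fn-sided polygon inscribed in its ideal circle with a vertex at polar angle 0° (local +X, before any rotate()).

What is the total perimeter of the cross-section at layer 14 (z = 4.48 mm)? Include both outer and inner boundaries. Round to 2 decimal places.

73.00 mm

At z = 4.48 mm: the 17.5×19 cube contributes its full rectangle (perimeter 73.00 mm); the cylinder at (5.5, 2) is not intersected at this z (z outside [5.5, 15]); Taking the first minus the rest: none of the subtracted shapes is present at this height, so the 17.5×19 cube is unchanged — boundary = 73.00 mm; (whole slice rotated 20° about Z — lengths, areas and connectivity unchanged). Overall, the cross-section is a single solid region. Total boundary length (outer) = 73.00 mm.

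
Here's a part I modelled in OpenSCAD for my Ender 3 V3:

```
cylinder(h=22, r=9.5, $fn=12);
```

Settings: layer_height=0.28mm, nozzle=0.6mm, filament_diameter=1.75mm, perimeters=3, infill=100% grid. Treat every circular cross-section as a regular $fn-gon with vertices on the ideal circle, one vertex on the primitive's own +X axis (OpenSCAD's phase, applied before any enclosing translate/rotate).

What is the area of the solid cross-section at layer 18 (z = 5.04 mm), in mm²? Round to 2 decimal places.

At z = 5.04 mm: the cylinder: section is a regular 12-gon, circumradius r=9.5 (area = (12/2)·9.500²·sin(360°/12) = 270.75 mm²). Overall, the cross-section is a single solid region. Net area = 270.75 mm².

270.75 mm²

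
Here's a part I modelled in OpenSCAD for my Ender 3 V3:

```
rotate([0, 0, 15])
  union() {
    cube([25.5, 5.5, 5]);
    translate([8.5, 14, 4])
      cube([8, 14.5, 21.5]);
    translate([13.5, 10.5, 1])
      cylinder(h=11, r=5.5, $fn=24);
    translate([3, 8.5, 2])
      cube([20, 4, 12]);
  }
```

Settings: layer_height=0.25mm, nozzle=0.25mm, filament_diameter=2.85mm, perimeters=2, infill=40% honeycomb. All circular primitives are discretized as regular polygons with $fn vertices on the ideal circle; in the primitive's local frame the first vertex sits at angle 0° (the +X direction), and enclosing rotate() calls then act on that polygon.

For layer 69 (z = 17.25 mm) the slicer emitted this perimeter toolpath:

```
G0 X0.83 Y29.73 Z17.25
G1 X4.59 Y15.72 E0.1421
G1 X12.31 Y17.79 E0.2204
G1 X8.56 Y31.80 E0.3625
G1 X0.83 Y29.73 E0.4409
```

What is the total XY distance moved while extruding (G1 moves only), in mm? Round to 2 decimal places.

45.00 mm

Sum the Euclidean lengths of each G1 segment: total = 45.00 mm.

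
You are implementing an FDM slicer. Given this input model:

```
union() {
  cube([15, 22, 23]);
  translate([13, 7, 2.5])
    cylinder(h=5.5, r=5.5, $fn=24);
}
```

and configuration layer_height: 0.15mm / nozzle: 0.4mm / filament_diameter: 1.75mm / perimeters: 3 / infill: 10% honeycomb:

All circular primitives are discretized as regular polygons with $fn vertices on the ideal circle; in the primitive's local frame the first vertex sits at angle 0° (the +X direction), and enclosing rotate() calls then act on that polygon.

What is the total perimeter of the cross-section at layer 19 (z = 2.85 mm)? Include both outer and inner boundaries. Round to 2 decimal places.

76.96 mm

At z = 2.85 mm: the cube (footprint 15×22) is included at this height (perimeter 74.00 mm); the cylinder at (13, 7): section is a regular 24-gon, circumradius r=5.5 (perimeter = 2·24·5.500·sin(180°/24) = 34.46 mm); Combining (union): the regions partially overlap (shared area 68.36 mm²), so the edge portions inside another operand are dropped and the merged outline is re-measured after clipping — boundary = 76.96 mm. Overall, the cross-section is a single solid region. Total boundary length (outer) = 76.96 mm.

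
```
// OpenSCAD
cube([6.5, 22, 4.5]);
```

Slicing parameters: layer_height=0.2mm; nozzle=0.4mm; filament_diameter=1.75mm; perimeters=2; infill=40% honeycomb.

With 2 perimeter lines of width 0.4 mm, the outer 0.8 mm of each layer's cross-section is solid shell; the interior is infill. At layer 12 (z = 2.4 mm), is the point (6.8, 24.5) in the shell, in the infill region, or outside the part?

outside

At z = 2.4 mm: the 6.5×22 cube contributes its full rectangle. Overall, the cross-section is a single solid region. The nearest boundary edge runs (6.50, 0.00)→(6.50, 22.00); distance from the point to it = 2.52 mm. The point is not inside any of the regions above, so it lies outside the cross-section (2.52 mm from the nearest boundary).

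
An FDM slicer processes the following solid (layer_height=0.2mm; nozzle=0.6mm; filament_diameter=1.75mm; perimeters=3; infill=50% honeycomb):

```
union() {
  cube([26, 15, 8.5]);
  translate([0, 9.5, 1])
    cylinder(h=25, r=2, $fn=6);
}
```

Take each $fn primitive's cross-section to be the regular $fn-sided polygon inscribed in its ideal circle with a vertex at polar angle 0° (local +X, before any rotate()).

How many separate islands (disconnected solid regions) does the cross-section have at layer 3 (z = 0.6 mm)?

At z = 0.6 mm: the cube (footprint 26×15) is included at this height; the cylinder at (0, 9.5) is not intersected at this z (z outside [1, 26]); Taking the union: only the 26×15 cube is present, so the union is just that shape — 1 connected region. Overall, the cross-section is a single solid region. Island count = 1.

1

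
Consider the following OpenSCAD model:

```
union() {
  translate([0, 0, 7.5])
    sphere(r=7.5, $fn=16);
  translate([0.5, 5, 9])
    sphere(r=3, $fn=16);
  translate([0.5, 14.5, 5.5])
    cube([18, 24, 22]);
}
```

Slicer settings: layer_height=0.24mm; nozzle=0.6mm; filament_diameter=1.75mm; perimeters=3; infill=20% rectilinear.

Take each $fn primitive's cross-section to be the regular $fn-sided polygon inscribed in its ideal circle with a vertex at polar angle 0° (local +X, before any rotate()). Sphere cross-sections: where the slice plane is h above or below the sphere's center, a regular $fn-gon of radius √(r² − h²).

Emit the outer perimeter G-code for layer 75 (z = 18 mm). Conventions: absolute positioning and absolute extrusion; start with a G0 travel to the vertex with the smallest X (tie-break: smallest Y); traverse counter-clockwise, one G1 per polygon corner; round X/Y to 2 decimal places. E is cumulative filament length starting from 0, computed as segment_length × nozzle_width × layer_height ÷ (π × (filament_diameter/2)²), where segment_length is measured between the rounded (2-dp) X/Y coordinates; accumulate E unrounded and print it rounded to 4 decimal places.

G0 X0.50 Y14.50 Z18.00
G1 X18.50 Y14.50 E1.0776
G1 X18.50 Y38.50 E2.5145
G1 X0.50 Y38.50 E3.5921
G1 X0.50 Y14.50 E5.0289

At z = 18 mm: the sphere is not intersected at this z (|z−center|=10.500 > r=7.5); the sphere at (0.5, 5) is not intersected at this z (|z−center|=9.000 > r=3); the cube at (0.5, 14.5) (footprint 18×24) is included at this height; Taking the union: only the 18×24 cube at (0.5, 14.5) is present, so the union is just that shape — 1 connected region. The outline is a single polygon with 4 vertices. Extrusion per mm of travel: 0.6 × 0.24 / (π × 0.875²) = 0.059868. Accumulating E over each segment gives final E = 5.0289.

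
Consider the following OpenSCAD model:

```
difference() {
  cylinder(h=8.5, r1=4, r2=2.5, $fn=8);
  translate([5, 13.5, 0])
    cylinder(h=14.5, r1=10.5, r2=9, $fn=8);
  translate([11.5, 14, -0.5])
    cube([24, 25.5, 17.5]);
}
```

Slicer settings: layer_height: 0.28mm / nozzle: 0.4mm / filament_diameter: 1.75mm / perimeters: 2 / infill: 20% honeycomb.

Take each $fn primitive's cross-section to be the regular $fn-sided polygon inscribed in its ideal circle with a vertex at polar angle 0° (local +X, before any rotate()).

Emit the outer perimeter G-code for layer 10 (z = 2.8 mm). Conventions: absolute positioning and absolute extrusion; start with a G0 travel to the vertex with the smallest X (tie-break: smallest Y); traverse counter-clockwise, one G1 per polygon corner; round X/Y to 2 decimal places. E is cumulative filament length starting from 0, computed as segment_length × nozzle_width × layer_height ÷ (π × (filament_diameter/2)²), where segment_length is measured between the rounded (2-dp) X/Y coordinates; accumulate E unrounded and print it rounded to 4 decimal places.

G0 X-3.51 Y0.00 Z2.80
G1 X-2.48 Y-2.48 E0.1250
G1 X0.00 Y-3.51 E0.2501
G1 X2.48 Y-2.48 E0.3751
G1 X3.51 Y0.00 E0.5002
G1 X2.48 Y2.48 E0.6252
G1 X0.00 Y3.51 E0.7503
G1 X-2.48 Y2.48 E0.8753
G1 X-3.51 Y0.00 E1.0003

At z = 2.8 mm: the cone contributes a regular 8-gon of circumradius 3.506 (interpolated between r1=4 and r2=2.5 at t=0.329); the cone at (5, 13.5) (r1=10.5→r2=9) has section circumradius 10.210 here — a regular 8-gon; the 24×25.5 cube at (11.5, 14) contributes its full rectangle; After the difference (first − rest): starting from the cone, the cone at (5, 13.5) misses the remaining region (no effect); the 24×25.5 cube at (11.5, 14) misses the remaining region (no effect) — 1 connected region. The outline is a single polygon with 8 vertices. Extrusion per mm of travel: 0.4 × 0.28 / (π × 0.875²) = 0.046564. Accumulating E over each segment gives final E = 1.0003.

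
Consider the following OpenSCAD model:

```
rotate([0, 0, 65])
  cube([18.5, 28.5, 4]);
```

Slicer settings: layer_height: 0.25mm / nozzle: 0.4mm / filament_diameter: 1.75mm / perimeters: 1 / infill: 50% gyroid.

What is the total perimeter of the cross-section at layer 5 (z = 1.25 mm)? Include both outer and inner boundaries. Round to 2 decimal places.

At z = 1.25 mm: the 18.5×28.5 cube contributes its full rectangle (perimeter 94.00 mm); (rotated 65° about Z; rotation is an isometry so areas/perimeters/island counts are preserved). Overall, the cross-section is a single solid region. Total boundary length (outer) = 94.00 mm.

94.00 mm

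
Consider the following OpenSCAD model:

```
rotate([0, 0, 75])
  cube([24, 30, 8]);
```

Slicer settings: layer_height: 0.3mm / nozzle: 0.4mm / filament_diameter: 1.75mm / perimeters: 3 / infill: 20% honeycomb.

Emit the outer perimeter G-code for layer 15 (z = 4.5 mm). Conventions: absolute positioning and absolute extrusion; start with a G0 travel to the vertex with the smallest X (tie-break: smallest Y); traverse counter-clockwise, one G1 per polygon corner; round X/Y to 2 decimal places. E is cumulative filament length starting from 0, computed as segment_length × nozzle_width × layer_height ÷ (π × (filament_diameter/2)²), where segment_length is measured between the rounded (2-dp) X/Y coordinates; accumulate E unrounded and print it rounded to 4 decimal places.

At z = 4.5 mm: the 24×30 cube contributes its full rectangle; (whole slice rotated 75° about Z — lengths, areas and connectivity unchanged). The outline is a single polygon with 4 vertices. Extrusion per mm of travel: 0.4 × 0.3 / (π × 0.875²) = 0.049890. Accumulating E over each segment gives final E = 5.3886.

G0 X-28.98 Y7.76 Z4.50
G1 X0.00 Y0.00 E1.4968
G1 X6.21 Y23.18 E2.6940
G1 X-22.77 Y30.95 E4.1909
G1 X-28.98 Y7.76 E5.3886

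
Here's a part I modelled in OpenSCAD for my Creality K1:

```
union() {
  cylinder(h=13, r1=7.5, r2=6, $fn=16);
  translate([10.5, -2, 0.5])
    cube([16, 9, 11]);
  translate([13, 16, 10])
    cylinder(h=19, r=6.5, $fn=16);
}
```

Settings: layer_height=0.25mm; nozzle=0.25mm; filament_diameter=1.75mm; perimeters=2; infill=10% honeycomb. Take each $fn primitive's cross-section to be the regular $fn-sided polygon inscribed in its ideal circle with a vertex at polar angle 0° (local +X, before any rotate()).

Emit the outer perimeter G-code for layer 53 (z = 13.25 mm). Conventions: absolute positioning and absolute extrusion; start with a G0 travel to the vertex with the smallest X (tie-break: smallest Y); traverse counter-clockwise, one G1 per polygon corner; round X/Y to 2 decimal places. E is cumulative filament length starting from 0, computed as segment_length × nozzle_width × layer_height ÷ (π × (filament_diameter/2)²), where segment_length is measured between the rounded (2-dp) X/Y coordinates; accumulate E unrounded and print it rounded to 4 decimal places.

G0 X6.50 Y16.00 Z13.25
G1 X6.99 Y13.51 E0.0659
G1 X8.40 Y11.40 E0.1319
G1 X10.51 Y9.99 E0.1978
G1 X13.00 Y9.50 E0.2638
G1 X15.49 Y9.99 E0.3297
G1 X17.60 Y11.40 E0.3957
G1 X19.01 Y13.51 E0.4616
G1 X19.50 Y16.00 E0.5275
G1 X19.01 Y18.49 E0.5935
G1 X17.60 Y20.60 E0.6594
G1 X15.49 Y22.01 E0.7254
G1 X13.00 Y22.50 E0.7913
G1 X10.51 Y22.01 E0.8572
G1 X8.40 Y20.60 E0.9232
G1 X6.99 Y18.49 E0.9891
G1 X6.50 Y16.00 E1.0551

At z = 13.25 mm: the cone is absent (z outside [0, 13]); the cube at (10.5, -2) does not reach this height (z outside [0.5, 11.5]); the r=6.5 cylinder at (13, 16) gives a regular 16-gon of circumradius 6.5 (constant along its height); Combining (union): only the r=6.5 cylinder at (13, 16) is present, so the union is just that shape — 1 connected region. The outline is a single polygon with 16 vertices. Extrusion per mm of travel: 0.25 × 0.25 / (π × 0.875²) = 0.025984. Accumulating E over each segment gives final E = 1.0551.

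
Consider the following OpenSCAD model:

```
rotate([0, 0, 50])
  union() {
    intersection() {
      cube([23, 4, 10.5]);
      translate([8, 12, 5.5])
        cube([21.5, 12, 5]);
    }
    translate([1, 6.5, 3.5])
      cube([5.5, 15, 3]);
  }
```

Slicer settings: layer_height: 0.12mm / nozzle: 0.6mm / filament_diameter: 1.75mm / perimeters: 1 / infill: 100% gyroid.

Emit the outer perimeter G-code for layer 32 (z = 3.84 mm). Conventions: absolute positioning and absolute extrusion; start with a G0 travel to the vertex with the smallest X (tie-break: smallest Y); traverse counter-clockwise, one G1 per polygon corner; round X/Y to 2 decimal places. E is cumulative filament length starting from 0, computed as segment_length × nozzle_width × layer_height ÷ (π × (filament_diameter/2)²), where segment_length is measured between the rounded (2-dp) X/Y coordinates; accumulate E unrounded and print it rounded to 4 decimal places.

At z = 3.84 mm: the 23×4 cube contributes its full rectangle; the cube at (8, 12) does not reach this height (z outside [5.5, 10.5]); Taking the intersection: at least one operand is absent at this height, so nothing remains; the cube at (1, 6.5) (footprint 5.5×15) is included at this height; Combining (union): only the 5.5×15 cube at (1, 6.5) is present, so the union is just that shape — 1 connected region; (rotated 50° about Z; rotation is an isometry so areas/perimeters/island counts are preserved). The outline is a single polygon with 4 vertices. Extrusion per mm of travel: 0.6 × 0.12 / (π × 0.875²) = 0.029934. Accumulating E over each segment gives final E = 1.2277.

G0 X-15.83 Y14.59 Z3.84
G1 X-4.34 Y4.94 E0.4492
G1 X-0.80 Y9.16 E0.6140
G1 X-12.29 Y18.80 E1.0630
G1 X-15.83 Y14.59 E1.2277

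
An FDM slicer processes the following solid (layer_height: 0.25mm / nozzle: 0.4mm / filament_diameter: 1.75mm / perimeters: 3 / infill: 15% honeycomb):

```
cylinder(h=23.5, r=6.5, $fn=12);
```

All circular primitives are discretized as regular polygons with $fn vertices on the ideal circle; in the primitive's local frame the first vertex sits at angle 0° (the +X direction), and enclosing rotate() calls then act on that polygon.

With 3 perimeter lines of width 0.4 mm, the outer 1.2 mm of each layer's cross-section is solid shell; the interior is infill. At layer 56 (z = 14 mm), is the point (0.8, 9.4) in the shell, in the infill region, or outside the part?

outside

At z = 14 mm: the r=6.5 cylinder gives a regular 12-gon of circumradius 6.5 (constant along its height). Overall, the cross-section is a single solid region. The nearest boundary edge runs (3.25, 5.63)→(0.00, 6.50); distance from the point to it = 3.01 mm. The point is not inside any of the regions above, so it lies outside the cross-section (3.01 mm from the nearest boundary).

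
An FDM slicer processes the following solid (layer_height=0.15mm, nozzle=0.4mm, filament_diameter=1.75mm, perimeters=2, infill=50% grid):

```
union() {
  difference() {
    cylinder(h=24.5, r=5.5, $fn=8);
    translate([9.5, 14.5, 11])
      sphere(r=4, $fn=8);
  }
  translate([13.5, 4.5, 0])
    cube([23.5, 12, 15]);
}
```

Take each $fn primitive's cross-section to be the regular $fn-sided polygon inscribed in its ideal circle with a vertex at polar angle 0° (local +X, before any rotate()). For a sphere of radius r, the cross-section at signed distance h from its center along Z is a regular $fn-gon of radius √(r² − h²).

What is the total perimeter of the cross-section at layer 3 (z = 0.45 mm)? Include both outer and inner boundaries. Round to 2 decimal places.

104.68 mm

At z = 0.45 mm: the r=5.5 cylinder gives a regular 8-gon of circumradius 5.5 (constant along its height) (perimeter = 2·8·5.500·sin(180°/8) = 33.68 mm); the sphere at (9.5, 14.5) is not intersected at this z (|z−center|=10.550 > r=4); Subtracting the remaining from the first: none of the subtracted shapes is present at this height, so the r=5.5 cylinder is unchanged — boundary = 33.68 mm; the cube at (13.5, 4.5) (footprint 23.5×12) is included at this height (perimeter 71.00 mm); Taking the union: the 2 present regions are separate (no shared area or edge), so areas and boundary lengths simply add and each stays a separate island — boundary = 104.68 mm. Overall, the cross-section has 2 separate islands. Total boundary length (outer) = 104.68 mm.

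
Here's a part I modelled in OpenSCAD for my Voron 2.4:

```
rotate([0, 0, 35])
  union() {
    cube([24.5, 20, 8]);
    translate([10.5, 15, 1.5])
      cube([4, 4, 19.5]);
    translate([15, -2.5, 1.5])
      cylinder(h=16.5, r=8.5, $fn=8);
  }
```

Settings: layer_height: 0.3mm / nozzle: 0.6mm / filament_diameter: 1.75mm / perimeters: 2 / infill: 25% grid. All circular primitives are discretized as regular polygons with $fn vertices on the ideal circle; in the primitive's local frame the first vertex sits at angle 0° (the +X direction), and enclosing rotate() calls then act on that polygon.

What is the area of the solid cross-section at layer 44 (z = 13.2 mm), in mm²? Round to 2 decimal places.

At z = 13.2 mm: the cube is absent (z outside [0, 8]); the cube at (10.5, 15) (footprint 4×4) is included at this height (area 16.00 mm²); the r=8.5 cylinder at (15, -2.5) contributes a regular 8-gon of circumradius 8.5 (area = (8/2)·8.500²·sin(360°/8) = 204.35 mm²); Combining (union): the 2 present regions are separate (no shared area or edge), so areas and boundary lengths simply add and each stays a separate island — area = 220.35 mm²; (rotated 35° about Z; rotation is an isometry so areas/perimeters/island counts are preserved). Overall, the cross-section has 2 separate islands. Net area = 220.35 mm².

220.35 mm²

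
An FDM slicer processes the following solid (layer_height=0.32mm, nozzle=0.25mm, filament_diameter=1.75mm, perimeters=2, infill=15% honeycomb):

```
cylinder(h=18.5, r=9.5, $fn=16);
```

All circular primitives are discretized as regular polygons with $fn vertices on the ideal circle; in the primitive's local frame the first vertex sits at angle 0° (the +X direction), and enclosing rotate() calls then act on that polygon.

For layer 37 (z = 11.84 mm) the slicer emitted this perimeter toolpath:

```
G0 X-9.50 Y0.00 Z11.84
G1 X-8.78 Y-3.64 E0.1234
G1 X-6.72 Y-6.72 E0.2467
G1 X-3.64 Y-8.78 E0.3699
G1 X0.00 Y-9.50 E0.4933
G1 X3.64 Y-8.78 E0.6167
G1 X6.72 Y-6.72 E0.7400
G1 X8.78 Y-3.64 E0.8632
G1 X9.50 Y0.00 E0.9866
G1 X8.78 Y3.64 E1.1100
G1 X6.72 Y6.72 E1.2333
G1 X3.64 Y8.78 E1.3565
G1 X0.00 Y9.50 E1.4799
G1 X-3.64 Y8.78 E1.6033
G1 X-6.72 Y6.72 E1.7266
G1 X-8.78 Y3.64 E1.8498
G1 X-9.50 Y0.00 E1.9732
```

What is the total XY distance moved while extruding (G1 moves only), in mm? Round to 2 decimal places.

Sum the Euclidean lengths of each G1 segment: total = 59.33 mm.

59.33 mm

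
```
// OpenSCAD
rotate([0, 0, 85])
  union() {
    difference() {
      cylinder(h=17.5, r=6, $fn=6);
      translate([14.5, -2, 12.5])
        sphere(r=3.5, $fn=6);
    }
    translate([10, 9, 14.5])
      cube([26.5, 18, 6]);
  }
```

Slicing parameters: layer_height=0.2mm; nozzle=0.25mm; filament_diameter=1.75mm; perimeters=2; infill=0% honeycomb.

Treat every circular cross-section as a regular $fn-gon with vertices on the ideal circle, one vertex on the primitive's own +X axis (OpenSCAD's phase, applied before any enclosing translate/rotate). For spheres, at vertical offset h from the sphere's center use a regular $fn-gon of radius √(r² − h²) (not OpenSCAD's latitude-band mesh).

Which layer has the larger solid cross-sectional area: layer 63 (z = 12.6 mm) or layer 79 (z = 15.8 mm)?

Layer 63 (z = 12.6): the r=6 cylinder gives a regular 6-gon of circumradius 6 (constant along its height) (area = (6/2)·6.000²·sin(360°/6) = 93.53 mm²); the r=3.5 sphere at (14.5, -2) slices to a regular 6-gon of circumradius 3.499 (√(r²−h²) with h=0.1 from center) (area = (6/2)·3.499²·sin(360°/6) = 31.80 mm²); After the difference (first − rest): starting from the r=6 cylinder (93.53 mm²), the r=3.5 sphere at (14.5, -2) misses the remaining region (no effect) — area = 93.53 mm²; the cube at (10, 9) is not intersected at this z (z outside [14.5, 20.5]); Combining (union): only the result so far is present, so the union is just that shape — area = 93.53 mm²; (rotated 85° about Z; rotation is an isometry so areas/perimeters/island counts are preserved). So its area = 93.53 mm². Layer 79 (z = 15.8): the cylinder: section is a regular 6-gon, circumradius r=6 (area = (6/2)·6.000²·sin(360°/6) = 93.53 mm²); the r=3.5 sphere at (14.5, -2) contributes a regular 6-gon of circumradius √(3.5²−3.3²) = 1.166 (area = (6/2)·1.166²·sin(360°/6) = 3.53 mm²); Subtracting the remaining from the first: starting from the r=6 cylinder (93.53 mm²), the r=3.5 sphere at (14.5, -2) misses the remaining region (no effect) — area = 93.53 mm²; the cube at (10, 9) is present — its section is the full 26.5×18 rectangle (area 477.00 mm²); Combining (union): the 2 present regions are separate (no shared area or edge), so areas and boundary lengths simply add and each stays a separate island — area = 570.53 mm²; (rotated 85° about Z; rotation is an isometry so areas/perimeters/island counts are preserved). So its area = 570.53 mm². Layer 79 is larger (570.53 vs 93.53 mm²).

layer 79 (z = 15.8 mm)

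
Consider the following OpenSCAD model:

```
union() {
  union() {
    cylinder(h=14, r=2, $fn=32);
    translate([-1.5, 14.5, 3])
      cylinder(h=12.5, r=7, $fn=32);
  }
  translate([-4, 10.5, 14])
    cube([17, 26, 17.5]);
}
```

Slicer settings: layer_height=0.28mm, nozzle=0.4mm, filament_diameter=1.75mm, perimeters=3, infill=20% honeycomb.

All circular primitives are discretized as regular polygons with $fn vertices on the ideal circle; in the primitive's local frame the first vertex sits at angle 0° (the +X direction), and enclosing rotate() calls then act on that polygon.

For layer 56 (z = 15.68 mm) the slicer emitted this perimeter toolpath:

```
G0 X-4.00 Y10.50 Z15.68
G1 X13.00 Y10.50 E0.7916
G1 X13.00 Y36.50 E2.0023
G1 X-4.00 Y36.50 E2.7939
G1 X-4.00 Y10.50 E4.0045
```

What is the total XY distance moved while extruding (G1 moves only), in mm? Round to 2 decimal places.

Sum the Euclidean lengths of each G1 segment: total = 86.00 mm.

86.00 mm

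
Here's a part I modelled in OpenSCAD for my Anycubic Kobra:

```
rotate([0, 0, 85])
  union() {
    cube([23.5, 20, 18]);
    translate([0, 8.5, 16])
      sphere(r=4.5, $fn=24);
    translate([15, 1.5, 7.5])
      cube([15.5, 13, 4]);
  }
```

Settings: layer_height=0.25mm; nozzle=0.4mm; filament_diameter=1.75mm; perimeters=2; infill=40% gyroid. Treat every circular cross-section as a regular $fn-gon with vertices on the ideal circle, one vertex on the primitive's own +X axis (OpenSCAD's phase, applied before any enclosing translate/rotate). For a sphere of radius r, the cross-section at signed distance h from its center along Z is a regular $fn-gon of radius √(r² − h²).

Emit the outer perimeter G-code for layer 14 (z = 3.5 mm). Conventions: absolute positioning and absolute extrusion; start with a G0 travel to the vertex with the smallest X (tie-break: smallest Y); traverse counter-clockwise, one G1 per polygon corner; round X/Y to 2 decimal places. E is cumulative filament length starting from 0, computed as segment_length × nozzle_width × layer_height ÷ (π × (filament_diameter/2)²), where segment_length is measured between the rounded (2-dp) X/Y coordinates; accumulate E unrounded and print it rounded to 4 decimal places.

G0 X-19.92 Y1.74 Z3.50
G1 X0.00 Y0.00 E0.8313
G1 X2.05 Y23.41 E1.8083
G1 X-17.88 Y25.15 E2.6401
G1 X-19.92 Y1.74 E3.6170

At z = 3.5 mm: the 23.5×20 cube contributes its full rectangle; the sphere at (0, 8.5) is absent (|z−center|=12.500 > r=4.5); the cube at (15, 1.5) does not reach this height (z outside [7.5, 11.5]); Taking the union: only the 23.5×20 cube is present, so the union is just that shape — 1 connected region; (rotated 85° about Z; rotation is an isometry so areas/perimeters/island counts are preserved). The outline is a single polygon with 4 vertices. Extrusion per mm of travel: 0.4 × 0.25 / (π × 0.875²) = 0.041575. Accumulating E over each segment gives final E = 3.6170.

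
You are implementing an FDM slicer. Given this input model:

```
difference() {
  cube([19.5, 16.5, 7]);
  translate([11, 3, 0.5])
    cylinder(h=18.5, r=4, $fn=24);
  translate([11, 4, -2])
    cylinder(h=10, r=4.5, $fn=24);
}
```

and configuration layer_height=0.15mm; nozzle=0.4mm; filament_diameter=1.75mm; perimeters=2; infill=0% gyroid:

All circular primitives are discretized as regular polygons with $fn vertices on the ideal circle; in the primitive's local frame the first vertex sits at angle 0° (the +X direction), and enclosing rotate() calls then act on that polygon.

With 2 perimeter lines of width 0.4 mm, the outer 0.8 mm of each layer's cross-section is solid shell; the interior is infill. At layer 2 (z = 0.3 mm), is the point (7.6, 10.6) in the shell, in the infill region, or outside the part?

infill

At z = 0.3 mm: the 19.5×16.5 cube contributes its full rectangle; the cylinder at (11, 3) does not reach this height (z outside [0.5, 19]); the r=4.5 cylinder at (11, 4) contributes a regular 24-gon of circumradius 4.5; Subtracting the remaining from the first: starting from the 19.5×16.5 cube, the r=4.5 cylinder at (11, 4) partially overlaps it — only the 61.62 mm² overlap (of its 62.89 mm²) is removed, clipping the outline — 1 connected region. Overall, the cross-section is a single solid region. The nearest boundary edge runs (9.84, 8.35)→(8.75, 7.90); distance from the point to it = 2.94 mm. The point is inside the cross-section and 2.94 mm from the nearest boundary — more than the 0.8 mm shell width (2 × 0.4), so it's in the infill interior.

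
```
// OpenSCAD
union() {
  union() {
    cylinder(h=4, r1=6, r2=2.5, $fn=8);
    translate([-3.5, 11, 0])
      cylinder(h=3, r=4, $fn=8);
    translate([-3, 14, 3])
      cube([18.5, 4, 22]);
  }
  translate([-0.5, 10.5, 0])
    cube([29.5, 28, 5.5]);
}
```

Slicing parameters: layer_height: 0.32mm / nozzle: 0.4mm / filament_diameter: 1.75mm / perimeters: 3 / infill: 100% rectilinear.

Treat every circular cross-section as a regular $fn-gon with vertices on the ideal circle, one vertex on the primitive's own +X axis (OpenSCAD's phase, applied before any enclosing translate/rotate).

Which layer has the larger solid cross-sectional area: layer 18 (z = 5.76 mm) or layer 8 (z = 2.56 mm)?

layer 8 (z = 2.56 mm)

Layer 18 (z = 5.76): the cone is not intersected at this z (z outside [0, 4]); the cylinder at (-3.5, 11) does not reach this height (z outside [0, 3]); the 18.5×4 cube at (-3, 14) contributes its full rectangle (area 74.00 mm²); Merging all regions: only the 18.5×4 cube at (-3, 14) is present, so the union is just that shape — area = 74.00 mm²; the cube at (-0.5, 10.5) is absent (z outside [0, 5.5]); Taking the union: only the result so far is present, so the union is just that shape — area = 74.00 mm². So its area = 74.00 mm². Layer 8 (z = 2.56): the cone (r1=6→r2=2.5) has section circumradius 3.760 here — a regular 8-gon (area = (8/2)·3.760²·sin(360°/8) = 39.99 mm²); the r=4 cylinder at (-3.5, 11) gives a regular 8-gon of circumradius 4 (constant along its height) (area = (8/2)·4.000²·sin(360°/8) = 45.25 mm²); the cube at (-3, 14) does not reach this height (z outside [3, 25]); Taking the union: the 2 present regions are separate (no shared area or edge), so areas and boundary lengths simply add and each stays a separate island — area = 85.24 mm²; the 29.5×28 cube at (-0.5, 10.5) contributes its full rectangle (area 826.00 mm²); Combining (union): the regions partially overlap — summed areas 911.24 mm² minus the doubly-counted overlap 1.66 mm² gives 909.59 mm² — area = 909.59 mm². So its area = 909.59 mm². Layer 8 is larger (909.59 vs 74.00 mm²).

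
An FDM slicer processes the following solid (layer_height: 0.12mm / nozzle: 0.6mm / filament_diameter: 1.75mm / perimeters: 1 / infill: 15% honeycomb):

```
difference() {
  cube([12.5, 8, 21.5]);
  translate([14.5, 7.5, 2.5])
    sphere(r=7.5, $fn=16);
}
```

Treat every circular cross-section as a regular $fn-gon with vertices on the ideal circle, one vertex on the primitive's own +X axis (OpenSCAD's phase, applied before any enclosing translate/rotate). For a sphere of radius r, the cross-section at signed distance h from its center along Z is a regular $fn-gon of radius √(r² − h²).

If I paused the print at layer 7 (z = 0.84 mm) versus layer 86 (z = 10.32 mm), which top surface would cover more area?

Layer 7 (z = 0.84): the 12.5×8 cube contributes its full rectangle (area 100.00 mm²); the r=7.5 sphere at (14.5, 7.5) slices to a regular 16-gon of circumradius 7.314 (√(r²−h²) with h=1.66 from center) (area = (16/2)·7.314²·sin(360°/16) = 163.77 mm²); Taking the first minus the rest: starting from the 12.5×8 cube (100.00 mm²), the r=7.5 sphere at (14.5, 7.5) partially overlaps it — only the 29.34 mm² overlap (of its 163.77 mm²) is removed, clipping the outline — area = 70.66 mm². So its area = 70.66 mm². Layer 86 (z = 10.32): the 12.5×8 cube contributes its full rectangle (area 100.00 mm²); the sphere at (14.5, 7.5) is not intersected at this z (|z−center|=7.820 > r=7.5); Subtracting the remaining from the first: none of the subtracted shapes is present at this height, so the 12.5×8 cube is unchanged — area = 100.00 mm². So its area = 100.00 mm². Layer 86 is larger (100.00 vs 70.66 mm²).

layer 86 (z = 10.32 mm)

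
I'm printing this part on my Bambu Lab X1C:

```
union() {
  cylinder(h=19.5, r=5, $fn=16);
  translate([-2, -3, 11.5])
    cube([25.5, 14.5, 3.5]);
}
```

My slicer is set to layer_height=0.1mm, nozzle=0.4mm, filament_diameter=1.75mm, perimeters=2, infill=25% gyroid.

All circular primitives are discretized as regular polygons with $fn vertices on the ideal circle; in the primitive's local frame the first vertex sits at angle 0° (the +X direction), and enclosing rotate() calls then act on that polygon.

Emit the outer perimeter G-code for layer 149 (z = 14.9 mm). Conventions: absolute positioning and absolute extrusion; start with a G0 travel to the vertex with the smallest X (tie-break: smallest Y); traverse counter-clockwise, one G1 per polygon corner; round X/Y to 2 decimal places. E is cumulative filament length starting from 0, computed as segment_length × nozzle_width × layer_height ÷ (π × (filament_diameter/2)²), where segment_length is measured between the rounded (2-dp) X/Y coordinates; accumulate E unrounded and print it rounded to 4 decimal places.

G0 X-5.00 Y0.00 Z14.90
G1 X-4.62 Y-1.91 E0.0324
G1 X-3.54 Y-3.54 E0.0649
G1 X-1.91 Y-4.62 E0.0974
G1 X0.00 Y-5.00 E0.1298
G1 X1.91 Y-4.62 E0.1622
G1 X3.54 Y-3.54 E0.1947
G1 X3.89 Y-3.00 E0.2054
G1 X23.50 Y-3.00 E0.5315
G1 X23.50 Y11.50 E0.7727
G1 X-2.00 Y11.50 E1.1967
G1 X-2.00 Y4.56 E1.3121
G1 X-3.54 Y3.54 E1.3429
G1 X-4.62 Y1.91 E1.3754
G1 X-5.00 Y0.00 E1.4078

At z = 14.9 mm: the r=5 cylinder gives a regular 16-gon of circumradius 5 (constant along its height); the cube at (-2, -3) (footprint 25.5×14.5) is included at this height; Taking the union: the regions partially overlap (shared area 48.56 mm²), so overlapping operands fuse into one piece — 1 connected region. The outline is a single polygon with 14 vertices. Extrusion per mm of travel: 0.4 × 0.1 / (π × 0.875²) = 0.016630. Accumulating E over each segment gives final E = 1.4078.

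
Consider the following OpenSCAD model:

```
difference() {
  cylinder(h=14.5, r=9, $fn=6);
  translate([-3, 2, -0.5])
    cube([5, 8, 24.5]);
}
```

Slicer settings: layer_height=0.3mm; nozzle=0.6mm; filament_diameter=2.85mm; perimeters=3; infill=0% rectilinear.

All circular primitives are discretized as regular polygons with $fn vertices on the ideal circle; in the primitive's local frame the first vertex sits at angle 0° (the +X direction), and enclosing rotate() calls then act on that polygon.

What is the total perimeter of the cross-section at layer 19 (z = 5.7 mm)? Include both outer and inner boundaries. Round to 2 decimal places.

At z = 5.7 mm: the cylinder: section is a regular 6-gon, circumradius r=9 (perimeter = 2·6·9.000·sin(180°/6) = 54.00 mm); the cube at (-3, 2) (footprint 5×8) is included at this height (perimeter 26.00 mm); Taking the first minus the rest: starting from the r=9 cylinder, the 5×8 cube at (-3, 2) partially overlaps it — only the 28.97 mm² overlap (of its 40.00 mm²) is removed, clipping the outline — boundary = 65.59 mm. Overall, the cross-section is a single solid region. Total boundary length (outer) = 65.59 mm.

65.59 mm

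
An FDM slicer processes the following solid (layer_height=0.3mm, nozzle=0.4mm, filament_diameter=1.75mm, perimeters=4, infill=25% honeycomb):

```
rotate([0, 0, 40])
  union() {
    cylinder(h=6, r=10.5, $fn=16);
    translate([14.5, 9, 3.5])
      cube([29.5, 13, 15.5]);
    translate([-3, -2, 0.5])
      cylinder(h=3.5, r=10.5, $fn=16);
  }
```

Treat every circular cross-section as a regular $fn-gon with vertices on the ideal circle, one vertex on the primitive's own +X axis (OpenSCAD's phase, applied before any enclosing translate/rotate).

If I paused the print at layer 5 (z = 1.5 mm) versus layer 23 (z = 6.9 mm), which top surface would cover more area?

Layer 5 (z = 1.5): the cylinder: section is a regular 16-gon, circumradius r=10.5 (area = (16/2)·10.500²·sin(360°/16) = 337.53 mm²); the cube at (14.5, 9) does not reach this height (z outside [3.5, 19]); the cylinder at (-3, -2): section is a regular 16-gon, circumradius r=10.5 (area = (16/2)·10.500²·sin(360°/16) = 337.53 mm²); Taking the union: the regions partially overlap — summed areas 675.05 mm² minus the doubly-counted overlap 263.26 mm² gives 411.79 mm² — area = 411.79 mm²; (whole slice rotated 40° about Z — lengths, areas and connectivity unchanged). So its area = 411.79 mm². Layer 23 (z = 6.9): the cylinder is absent (z outside [0, 6]); the 29.5×13 cube at (14.5, 9) contributes its full rectangle (area 383.50 mm²); the cylinder at (-3, -2) does not reach this height (z outside [0.5, 4]); Combining (union): only the 29.5×13 cube at (14.5, 9) is present, so the union is just that shape — area = 383.50 mm²; (rotated 40° about Z; rotation is an isometry so areas/perimeters/island counts are preserved). So its area = 383.50 mm². Layer 5 is larger (411.79 vs 383.50 mm²).

layer 5 (z = 1.5 mm)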